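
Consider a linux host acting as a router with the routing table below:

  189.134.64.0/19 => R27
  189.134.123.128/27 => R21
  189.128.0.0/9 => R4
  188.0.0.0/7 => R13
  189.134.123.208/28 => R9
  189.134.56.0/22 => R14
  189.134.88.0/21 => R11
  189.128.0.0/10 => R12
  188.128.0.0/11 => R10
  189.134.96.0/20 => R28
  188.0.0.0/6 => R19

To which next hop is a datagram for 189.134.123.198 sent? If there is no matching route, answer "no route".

R12

Routes whose prefix contains 189.134.123.198:
  188.0.0.0/6 (188.0.0.0 - 191.255.255.255) -> R19
  188.0.0.0/7 (188.0.0.0 - 189.255.255.255) -> R13
  189.128.0.0/9 (189.128.0.0 - 189.255.255.255) -> R4
  189.128.0.0/10 (189.128.0.0 - 189.191.255.255) -> R12
More-specific entries that do NOT match:
  189.134.123.208/28 (189.134.123.208 - 189.134.123.223) does not contain 189.134.123.198
  189.134.123.128/27 (189.134.123.128 - 189.134.123.159) does not contain 189.134.123.198
  189.134.56.0/22 (189.134.56.0 - 189.134.59.255) does not contain 189.134.123.198
  189.134.88.0/21 (189.134.88.0 - 189.134.95.255) does not contain 189.134.123.198
  189.134.96.0/20 (189.134.96.0 - 189.134.111.255) does not contain 189.134.123.198
  189.134.64.0/19 (189.134.64.0 - 189.134.95.255) does not contain 189.134.123.198
  188.128.0.0/11 (188.128.0.0 - 188.159.255.255) does not contain 189.134.123.198
Longest matching prefix is /10 -> next hop R12.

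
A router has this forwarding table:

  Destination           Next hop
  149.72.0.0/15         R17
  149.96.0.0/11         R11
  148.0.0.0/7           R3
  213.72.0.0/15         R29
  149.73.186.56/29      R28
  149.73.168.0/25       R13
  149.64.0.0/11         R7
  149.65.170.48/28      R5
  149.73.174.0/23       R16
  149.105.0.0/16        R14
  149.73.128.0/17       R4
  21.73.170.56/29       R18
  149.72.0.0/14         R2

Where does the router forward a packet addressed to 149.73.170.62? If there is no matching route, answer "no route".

R4

Routes whose prefix contains 149.73.170.62:
  148.0.0.0/7 (148.0.0.0 - 149.255.255.255) -> R3
  149.64.0.0/11 (149.64.0.0 - 149.95.255.255) -> R7
  149.72.0.0/14 (149.72.0.0 - 149.75.255.255) -> R2
  149.72.0.0/15 (149.72.0.0 - 149.73.255.255) -> R17
  149.73.128.0/17 (149.73.128.0 - 149.73.255.255) -> R4
More-specific entries that do NOT match:
  149.73.186.56/29 (149.73.186.56 - 149.73.186.63) does not contain 149.73.170.62
  21.73.170.56/29 (21.73.170.56 - 21.73.170.63) does not contain 149.73.170.62
  149.65.170.48/28 (149.65.170.48 - 149.65.170.63) does not contain 149.73.170.62
  149.73.168.0/25 (149.73.168.0 - 149.73.168.127) does not contain 149.73.170.62
  149.73.174.0/23 (149.73.174.0 - 149.73.175.255) does not contain 149.73.170.62
Longest matching prefix is /17 -> next hop R4.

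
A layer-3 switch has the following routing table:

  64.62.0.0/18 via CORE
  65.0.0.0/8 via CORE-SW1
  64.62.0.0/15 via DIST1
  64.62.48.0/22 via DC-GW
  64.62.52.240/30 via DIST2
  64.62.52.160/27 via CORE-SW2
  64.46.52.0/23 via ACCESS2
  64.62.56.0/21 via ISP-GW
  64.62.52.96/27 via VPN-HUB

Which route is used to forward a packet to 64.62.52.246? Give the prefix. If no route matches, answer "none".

Entries matching 64.62.52.246:
  64.62.0.0/15 (64.62.0.0 - 64.63.255.255)
  64.62.0.0/18 (64.62.0.0 - 64.62.63.255)
Most specific is 64.62.0.0/18.

64.62.0.0/18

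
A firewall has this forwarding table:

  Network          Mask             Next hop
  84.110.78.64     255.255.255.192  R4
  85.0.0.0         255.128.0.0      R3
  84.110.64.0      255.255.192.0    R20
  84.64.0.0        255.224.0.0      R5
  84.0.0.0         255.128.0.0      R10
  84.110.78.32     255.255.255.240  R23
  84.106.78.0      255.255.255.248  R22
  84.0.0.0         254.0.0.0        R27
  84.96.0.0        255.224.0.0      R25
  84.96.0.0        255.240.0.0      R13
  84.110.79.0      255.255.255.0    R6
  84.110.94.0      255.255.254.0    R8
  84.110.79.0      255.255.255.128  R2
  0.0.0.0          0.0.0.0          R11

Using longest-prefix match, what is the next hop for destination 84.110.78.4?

R20

Routes whose prefix contains 84.110.78.4:
  0.0.0.0/0 (default, matches everything) -> R11
  84.0.0.0/7 (84.0.0.0 - 85.255.255.255) -> R27
  84.0.0.0/9 (84.0.0.0 - 84.127.255.255) -> R10
  84.96.0.0/11 (84.96.0.0 - 84.127.255.255) -> R25
  84.96.0.0/12 (84.96.0.0 - 84.111.255.255) -> R13
  84.110.64.0/18 (84.110.64.0 - 84.110.127.255) -> R20
More-specific entries that do NOT match:
  84.106.78.0/29 (84.106.78.0 - 84.106.78.7) does not contain 84.110.78.4
  84.110.78.32/28 (84.110.78.32 - 84.110.78.47) does not contain 84.110.78.4
  84.110.78.64/26 (84.110.78.64 - 84.110.78.127) does not contain 84.110.78.4
  84.110.79.0/25 (84.110.79.0 - 84.110.79.127) does not contain 84.110.78.4
  84.110.79.0/24 (84.110.79.0 - 84.110.79.255) does not contain 84.110.78.4
  84.110.94.0/23 (84.110.94.0 - 84.110.95.255) does not contain 84.110.78.4
Longest matching prefix is /18 -> next hop R20.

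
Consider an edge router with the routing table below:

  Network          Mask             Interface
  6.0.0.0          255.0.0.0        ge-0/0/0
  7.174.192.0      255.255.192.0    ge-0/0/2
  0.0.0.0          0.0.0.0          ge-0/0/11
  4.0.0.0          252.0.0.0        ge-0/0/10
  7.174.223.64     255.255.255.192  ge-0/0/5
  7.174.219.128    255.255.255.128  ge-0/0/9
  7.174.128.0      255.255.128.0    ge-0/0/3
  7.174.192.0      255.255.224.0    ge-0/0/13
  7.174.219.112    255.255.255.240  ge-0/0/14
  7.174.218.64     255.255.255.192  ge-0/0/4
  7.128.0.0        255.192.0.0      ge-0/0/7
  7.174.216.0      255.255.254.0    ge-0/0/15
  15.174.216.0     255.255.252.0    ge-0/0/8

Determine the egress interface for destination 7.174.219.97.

Routes whose prefix contains 7.174.219.97:
  0.0.0.0/0 (default, matches everything) -> ge-0/0/11
  4.0.0.0/6 (4.0.0.0 - 7.255.255.255) -> ge-0/0/10
  7.128.0.0/10 (7.128.0.0 - 7.191.255.255) -> ge-0/0/7
  7.174.128.0/17 (7.174.128.0 - 7.174.255.255) -> ge-0/0/3
  7.174.192.0/18 (7.174.192.0 - 7.174.255.255) -> ge-0/0/2
  7.174.192.0/19 (7.174.192.0 - 7.174.223.255) -> ge-0/0/13
More-specific entries that do NOT match:
  7.174.219.112/28 (7.174.219.112 - 7.174.219.127) does not contain 7.174.219.97
  7.174.223.64/26 (7.174.223.64 - 7.174.223.127) does not contain 7.174.219.97
  7.174.218.64/26 (7.174.218.64 - 7.174.218.127) does not contain 7.174.219.97
  7.174.219.128/25 (7.174.219.128 - 7.174.219.255) does not contain 7.174.219.97
  7.174.216.0/23 (7.174.216.0 - 7.174.217.255) does not contain 7.174.219.97
  15.174.216.0/22 (15.174.216.0 - 15.174.219.255) does not contain 7.174.219.97
Longest matching prefix is /19 -> interface ge-0/0/13.

ge-0/0/13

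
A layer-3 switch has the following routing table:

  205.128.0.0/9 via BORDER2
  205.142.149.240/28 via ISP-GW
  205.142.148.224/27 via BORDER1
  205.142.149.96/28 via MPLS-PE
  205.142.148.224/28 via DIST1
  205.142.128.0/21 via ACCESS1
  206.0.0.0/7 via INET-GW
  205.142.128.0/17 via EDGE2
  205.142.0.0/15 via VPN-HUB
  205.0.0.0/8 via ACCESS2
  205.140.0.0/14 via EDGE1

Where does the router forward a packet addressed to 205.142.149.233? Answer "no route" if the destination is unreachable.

Routes whose prefix contains 205.142.149.233:
  205.0.0.0/8 (205.0.0.0 - 205.255.255.255) -> ACCESS2
  205.128.0.0/9 (205.128.0.0 - 205.255.255.255) -> BORDER2
  205.140.0.0/14 (205.140.0.0 - 205.143.255.255) -> EDGE1
  205.142.0.0/15 (205.142.0.0 - 205.143.255.255) -> VPN-HUB
  205.142.128.0/17 (205.142.128.0 - 205.142.255.255) -> EDGE2
More-specific entries that do NOT match:
  205.142.149.240/28 (205.142.149.240 - 205.142.149.255) does not contain 205.142.149.233
  205.142.149.96/28 (205.142.149.96 - 205.142.149.111) does not contain 205.142.149.233
  205.142.148.224/28 (205.142.148.224 - 205.142.148.239) does not contain 205.142.149.233
  205.142.148.224/27 (205.142.148.224 - 205.142.148.255) does not contain 205.142.149.233
  205.142.128.0/21 (205.142.128.0 - 205.142.135.255) does not contain 205.142.149.233
Longest matching prefix is /17 -> next hop EDGE2.

EDGE2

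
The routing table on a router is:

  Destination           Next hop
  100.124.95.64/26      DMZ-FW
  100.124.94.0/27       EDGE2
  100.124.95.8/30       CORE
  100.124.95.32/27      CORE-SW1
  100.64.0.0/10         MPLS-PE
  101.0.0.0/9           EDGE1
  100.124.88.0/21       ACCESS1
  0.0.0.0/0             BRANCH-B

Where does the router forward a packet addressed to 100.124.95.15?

Routes whose prefix contains 100.124.95.15:
  0.0.0.0/0 (default, matches everything) -> BRANCH-B
  100.64.0.0/10 (100.64.0.0 - 100.127.255.255) -> MPLS-PE
  100.124.88.0/21 (100.124.88.0 - 100.124.95.255) -> ACCESS1
More-specific entries that do NOT match:
  100.124.95.8/30 (100.124.95.8 - 100.124.95.11) does not contain 100.124.95.15
  100.124.94.0/27 (100.124.94.0 - 100.124.94.31) does not contain 100.124.95.15
  100.124.95.32/27 (100.124.95.32 - 100.124.95.63) does not contain 100.124.95.15
  100.124.95.64/26 (100.124.95.64 - 100.124.95.127) does not contain 100.124.95.15
Longest matching prefix is /21 -> next hop ACCESS1.

ACCESS1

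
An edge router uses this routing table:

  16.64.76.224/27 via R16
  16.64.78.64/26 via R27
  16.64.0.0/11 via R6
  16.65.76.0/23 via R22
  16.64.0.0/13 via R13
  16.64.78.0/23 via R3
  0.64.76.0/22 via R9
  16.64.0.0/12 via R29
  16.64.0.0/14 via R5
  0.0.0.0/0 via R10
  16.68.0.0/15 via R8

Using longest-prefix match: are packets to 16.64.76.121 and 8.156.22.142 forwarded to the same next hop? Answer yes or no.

16.64.76.121: longest match 16.64.0.0/14 -> R5
8.156.22.142: longest match 0.0.0.0/0 -> R10

no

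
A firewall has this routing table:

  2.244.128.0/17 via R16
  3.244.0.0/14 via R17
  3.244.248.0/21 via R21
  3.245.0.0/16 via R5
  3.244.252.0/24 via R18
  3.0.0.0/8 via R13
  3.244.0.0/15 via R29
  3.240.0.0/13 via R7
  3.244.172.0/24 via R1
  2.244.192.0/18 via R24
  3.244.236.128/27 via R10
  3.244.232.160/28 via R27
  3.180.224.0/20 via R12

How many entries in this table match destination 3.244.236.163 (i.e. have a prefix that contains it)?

Prefixes containing 3.244.236.163:
  3.0.0.0/8 (3.0.0.0 - 3.255.255.255)
  3.240.0.0/13 (3.240.0.0 - 3.247.255.255)
  3.244.0.0/14 (3.244.0.0 - 3.247.255.255)
  3.244.0.0/15 (3.244.0.0 - 3.245.255.255)
Total matching entries: 4.

4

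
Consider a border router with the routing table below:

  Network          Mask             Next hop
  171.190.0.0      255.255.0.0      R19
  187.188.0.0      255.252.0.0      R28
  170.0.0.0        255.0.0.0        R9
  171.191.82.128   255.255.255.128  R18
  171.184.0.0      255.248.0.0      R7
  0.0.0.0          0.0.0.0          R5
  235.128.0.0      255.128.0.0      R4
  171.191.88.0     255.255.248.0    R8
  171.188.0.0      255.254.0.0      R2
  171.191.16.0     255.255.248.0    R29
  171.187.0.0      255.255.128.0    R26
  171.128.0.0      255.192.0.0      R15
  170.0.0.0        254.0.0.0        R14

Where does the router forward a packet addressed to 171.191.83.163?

R7

Routes whose prefix contains 171.191.83.163:
  0.0.0.0/0 (default, matches everything) -> R5
  170.0.0.0/7 (170.0.0.0 - 171.255.255.255) -> R14
  171.128.0.0/10 (171.128.0.0 - 171.191.255.255) -> R15
  171.184.0.0/13 (171.184.0.0 - 171.191.255.255) -> R7
More-specific entries that do NOT match:
  171.191.82.128/25 (171.191.82.128 - 171.191.82.255) does not contain 171.191.83.163
  171.191.88.0/21 (171.191.88.0 - 171.191.95.255) does not contain 171.191.83.163
  171.191.16.0/21 (171.191.16.0 - 171.191.23.255) does not contain 171.191.83.163
  171.187.0.0/17 (171.187.0.0 - 171.187.127.255) does not contain 171.191.83.163
  171.190.0.0/16 (171.190.0.0 - 171.190.255.255) does not contain 171.191.83.163
  171.188.0.0/15 (171.188.0.0 - 171.189.255.255) does not contain 171.191.83.163
  187.188.0.0/14 (187.188.0.0 - 187.191.255.255) does not contain 171.191.83.163
Longest matching prefix is /13 -> next hop R7.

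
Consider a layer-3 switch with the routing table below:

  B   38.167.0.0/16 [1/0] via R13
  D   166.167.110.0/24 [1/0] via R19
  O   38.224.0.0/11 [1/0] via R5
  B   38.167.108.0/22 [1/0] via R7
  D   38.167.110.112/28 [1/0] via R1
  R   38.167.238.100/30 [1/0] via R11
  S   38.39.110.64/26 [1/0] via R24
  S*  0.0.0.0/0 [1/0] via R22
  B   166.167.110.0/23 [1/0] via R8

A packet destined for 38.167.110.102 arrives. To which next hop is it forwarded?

Routes whose prefix contains 38.167.110.102:
  0.0.0.0/0 (default, matches everything) -> R22
  38.167.0.0/16 (38.167.0.0 - 38.167.255.255) -> R13
  38.167.108.0/22 (38.167.108.0 - 38.167.111.255) -> R7
More-specific entries that do NOT match:
  38.167.238.100/30 (38.167.238.100 - 38.167.238.103) does not contain 38.167.110.102
  38.167.110.112/28 (38.167.110.112 - 38.167.110.127) does not contain 38.167.110.102
  38.39.110.64/26 (38.39.110.64 - 38.39.110.127) does not contain 38.167.110.102
  166.167.110.0/24 (166.167.110.0 - 166.167.110.255) does not contain 38.167.110.102
  166.167.110.0/23 (166.167.110.0 - 166.167.111.255) does not contain 38.167.110.102
Longest matching prefix is /22 -> next hop R7.

R7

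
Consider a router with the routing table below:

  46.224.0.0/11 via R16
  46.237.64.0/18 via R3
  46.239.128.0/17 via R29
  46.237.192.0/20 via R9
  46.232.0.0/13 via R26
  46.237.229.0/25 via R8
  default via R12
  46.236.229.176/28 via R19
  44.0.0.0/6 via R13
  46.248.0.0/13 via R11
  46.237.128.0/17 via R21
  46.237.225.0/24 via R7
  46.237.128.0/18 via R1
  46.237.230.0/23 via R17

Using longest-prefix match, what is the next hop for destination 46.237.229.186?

Routes whose prefix contains 46.237.229.186:
  0.0.0.0/0 (default, matches everything) -> R12
  44.0.0.0/6 (44.0.0.0 - 47.255.255.255) -> R13
  46.224.0.0/11 (46.224.0.0 - 46.255.255.255) -> R16
  46.232.0.0/13 (46.232.0.0 - 46.239.255.255) -> R26
  46.237.128.0/17 (46.237.128.0 - 46.237.255.255) -> R21
More-specific entries that do NOT match:
  46.236.229.176/28 (46.236.229.176 - 46.236.229.191) does not contain 46.237.229.186
  46.237.229.0/25 (46.237.229.0 - 46.237.229.127) does not contain 46.237.229.186
  46.237.225.0/24 (46.237.225.0 - 46.237.225.255) does not contain 46.237.229.186
  46.237.230.0/23 (46.237.230.0 - 46.237.231.255) does not contain 46.237.229.186
  46.237.192.0/20 (46.237.192.0 - 46.237.207.255) does not contain 46.237.229.186
  46.237.64.0/18 (46.237.64.0 - 46.237.127.255) does not contain 46.237.229.186
  46.237.128.0/18 (46.237.128.0 - 46.237.191.255) does not contain 46.237.229.186
Longest matching prefix is /17 -> next hop R21.

R21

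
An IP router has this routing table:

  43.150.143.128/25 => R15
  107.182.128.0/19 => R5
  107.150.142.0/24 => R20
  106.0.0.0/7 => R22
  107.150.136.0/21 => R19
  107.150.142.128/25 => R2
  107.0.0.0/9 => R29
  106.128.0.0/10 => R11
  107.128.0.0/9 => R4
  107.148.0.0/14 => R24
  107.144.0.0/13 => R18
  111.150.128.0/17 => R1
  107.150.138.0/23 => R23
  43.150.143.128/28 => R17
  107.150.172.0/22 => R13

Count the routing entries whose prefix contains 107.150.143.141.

Prefixes containing 107.150.143.141:
  106.0.0.0/7 (106.0.0.0 - 107.255.255.255)
  107.128.0.0/9 (107.128.0.0 - 107.255.255.255)
  107.144.0.0/13 (107.144.0.0 - 107.151.255.255)
  107.148.0.0/14 (107.148.0.0 - 107.151.255.255)
  107.150.136.0/21 (107.150.136.0 - 107.150.143.255)
Total matching entries: 5.

5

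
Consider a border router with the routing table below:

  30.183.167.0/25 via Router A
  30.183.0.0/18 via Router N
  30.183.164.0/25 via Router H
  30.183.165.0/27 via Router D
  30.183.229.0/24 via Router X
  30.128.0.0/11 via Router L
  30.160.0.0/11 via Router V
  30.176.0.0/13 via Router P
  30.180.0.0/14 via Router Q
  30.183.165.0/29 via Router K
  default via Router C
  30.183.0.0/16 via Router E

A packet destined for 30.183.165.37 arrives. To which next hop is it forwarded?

Routes whose prefix contains 30.183.165.37:
  0.0.0.0/0 (default, matches everything) -> Router C
  30.160.0.0/11 (30.160.0.0 - 30.191.255.255) -> Router V
  30.176.0.0/13 (30.176.0.0 - 30.183.255.255) -> Router P
  30.180.0.0/14 (30.180.0.0 - 30.183.255.255) -> Router Q
  30.183.0.0/16 (30.183.0.0 - 30.183.255.255) -> Router E
More-specific entries that do NOT match:
  30.183.165.0/29 (30.183.165.0 - 30.183.165.7) does not contain 30.183.165.37
  30.183.165.0/27 (30.183.165.0 - 30.183.165.31) does not contain 30.183.165.37
  30.183.167.0/25 (30.183.167.0 - 30.183.167.127) does not contain 30.183.165.37
  30.183.164.0/25 (30.183.164.0 - 30.183.164.127) does not contain 30.183.165.37
  30.183.229.0/24 (30.183.229.0 - 30.183.229.255) does not contain 30.183.165.37
  30.183.0.0/18 (30.183.0.0 - 30.183.63.255) does not contain 30.183.165.37
Longest matching prefix is /16 -> next hop Router E.

Router E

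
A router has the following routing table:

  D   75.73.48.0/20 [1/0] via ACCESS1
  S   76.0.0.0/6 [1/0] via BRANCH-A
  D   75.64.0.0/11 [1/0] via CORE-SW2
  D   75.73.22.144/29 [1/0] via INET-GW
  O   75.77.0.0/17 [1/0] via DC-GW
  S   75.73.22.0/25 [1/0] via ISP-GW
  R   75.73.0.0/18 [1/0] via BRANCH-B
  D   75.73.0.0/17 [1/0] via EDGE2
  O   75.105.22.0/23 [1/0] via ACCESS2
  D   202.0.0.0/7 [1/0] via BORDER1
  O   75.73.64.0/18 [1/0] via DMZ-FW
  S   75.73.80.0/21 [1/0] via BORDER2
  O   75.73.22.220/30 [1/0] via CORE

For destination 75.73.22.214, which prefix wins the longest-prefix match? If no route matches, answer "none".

75.73.0.0/18

Entries matching 75.73.22.214:
  75.64.0.0/11 (75.64.0.0 - 75.95.255.255)
  75.73.0.0/17 (75.73.0.0 - 75.73.127.255)
  75.73.0.0/18 (75.73.0.0 - 75.73.63.255)
Most specific is 75.73.0.0/18.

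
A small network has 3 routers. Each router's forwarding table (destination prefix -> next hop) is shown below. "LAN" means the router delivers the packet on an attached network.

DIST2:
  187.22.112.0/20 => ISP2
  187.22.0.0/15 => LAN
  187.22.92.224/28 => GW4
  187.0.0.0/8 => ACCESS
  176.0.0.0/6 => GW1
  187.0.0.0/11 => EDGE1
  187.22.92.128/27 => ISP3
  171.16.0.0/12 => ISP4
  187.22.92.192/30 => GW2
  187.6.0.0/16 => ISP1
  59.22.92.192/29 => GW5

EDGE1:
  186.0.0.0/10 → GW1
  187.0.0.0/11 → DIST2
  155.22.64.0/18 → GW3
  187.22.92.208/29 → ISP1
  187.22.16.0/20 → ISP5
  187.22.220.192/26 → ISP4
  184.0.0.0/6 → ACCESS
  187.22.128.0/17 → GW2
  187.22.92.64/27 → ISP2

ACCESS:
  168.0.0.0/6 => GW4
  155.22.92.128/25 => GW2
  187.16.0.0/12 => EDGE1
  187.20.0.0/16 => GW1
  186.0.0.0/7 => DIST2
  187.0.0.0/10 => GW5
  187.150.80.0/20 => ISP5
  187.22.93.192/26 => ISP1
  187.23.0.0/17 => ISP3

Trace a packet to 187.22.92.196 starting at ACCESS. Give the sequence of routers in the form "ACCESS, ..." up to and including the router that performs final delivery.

At ACCESS: longest match for 187.22.92.196 is 187.16.0.0/12 -> EDGE1
At EDGE1: longest match for 187.22.92.196 is 187.0.0.0/11 -> DIST2
At DIST2: longest match for 187.22.92.196 is 187.22.0.0/15 -> LAN

ACCESS, EDGE1, DIST2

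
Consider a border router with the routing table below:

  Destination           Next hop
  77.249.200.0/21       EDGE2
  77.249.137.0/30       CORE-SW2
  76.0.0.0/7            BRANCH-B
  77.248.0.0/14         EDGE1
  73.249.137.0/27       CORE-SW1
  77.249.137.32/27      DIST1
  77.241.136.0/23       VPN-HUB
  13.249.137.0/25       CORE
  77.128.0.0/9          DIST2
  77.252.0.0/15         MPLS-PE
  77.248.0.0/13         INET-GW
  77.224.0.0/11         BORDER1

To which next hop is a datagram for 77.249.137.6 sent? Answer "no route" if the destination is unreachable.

Routes whose prefix contains 77.249.137.6:
  76.0.0.0/7 (76.0.0.0 - 77.255.255.255) -> BRANCH-B
  77.128.0.0/9 (77.128.0.0 - 77.255.255.255) -> DIST2
  77.224.0.0/11 (77.224.0.0 - 77.255.255.255) -> BORDER1
  77.248.0.0/13 (77.248.0.0 - 77.255.255.255) -> INET-GW
  77.248.0.0/14 (77.248.0.0 - 77.251.255.255) -> EDGE1
More-specific entries that do NOT match:
  77.249.137.0/30 (77.249.137.0 - 77.249.137.3) does not contain 77.249.137.6
  73.249.137.0/27 (73.249.137.0 - 73.249.137.31) does not contain 77.249.137.6
  77.249.137.32/27 (77.249.137.32 - 77.249.137.63) does not contain 77.249.137.6
  13.249.137.0/25 (13.249.137.0 - 13.249.137.127) does not contain 77.249.137.6
  77.241.136.0/23 (77.241.136.0 - 77.241.137.255) does not contain 77.249.137.6
  77.249.200.0/21 (77.249.200.0 - 77.249.207.255) does not contain 77.249.137.6
  77.252.0.0/15 (77.252.0.0 - 77.253.255.255) does not contain 77.249.137.6
Longest matching prefix is /14 -> next hop EDGE1.

EDGE1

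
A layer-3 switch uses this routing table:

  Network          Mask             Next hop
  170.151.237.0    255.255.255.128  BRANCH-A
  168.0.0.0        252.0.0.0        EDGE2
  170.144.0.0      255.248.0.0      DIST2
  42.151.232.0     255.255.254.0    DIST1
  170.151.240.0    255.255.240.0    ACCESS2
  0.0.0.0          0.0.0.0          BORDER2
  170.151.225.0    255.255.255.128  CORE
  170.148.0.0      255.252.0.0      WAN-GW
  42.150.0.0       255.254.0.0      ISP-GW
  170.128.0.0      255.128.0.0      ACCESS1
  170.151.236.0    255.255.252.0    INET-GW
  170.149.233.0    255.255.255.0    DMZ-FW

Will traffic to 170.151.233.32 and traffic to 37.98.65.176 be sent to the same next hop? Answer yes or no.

no

170.151.233.32: longest match 170.148.0.0/14 -> WAN-GW
37.98.65.176: longest match 0.0.0.0/0 -> BORDER2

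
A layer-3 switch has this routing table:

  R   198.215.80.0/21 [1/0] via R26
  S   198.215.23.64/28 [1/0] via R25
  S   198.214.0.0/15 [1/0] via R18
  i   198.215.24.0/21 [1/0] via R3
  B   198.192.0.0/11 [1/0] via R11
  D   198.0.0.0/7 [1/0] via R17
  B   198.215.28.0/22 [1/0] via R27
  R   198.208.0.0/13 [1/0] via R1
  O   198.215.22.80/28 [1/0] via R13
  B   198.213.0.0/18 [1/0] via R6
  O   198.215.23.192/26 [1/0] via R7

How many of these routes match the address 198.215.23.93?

Prefixes containing 198.215.23.93:
  198.0.0.0/7 (198.0.0.0 - 199.255.255.255)
  198.192.0.0/11 (198.192.0.0 - 198.223.255.255)
  198.208.0.0/13 (198.208.0.0 - 198.215.255.255)
  198.214.0.0/15 (198.214.0.0 - 198.215.255.255)
Total matching entries: 4.

4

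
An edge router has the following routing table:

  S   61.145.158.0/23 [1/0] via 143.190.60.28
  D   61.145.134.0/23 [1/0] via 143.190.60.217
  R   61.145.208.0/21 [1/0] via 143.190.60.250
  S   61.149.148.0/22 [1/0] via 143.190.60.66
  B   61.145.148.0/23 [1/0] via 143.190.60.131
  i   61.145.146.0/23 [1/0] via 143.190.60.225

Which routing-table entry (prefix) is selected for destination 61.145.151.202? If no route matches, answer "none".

none

61.145.151.202 is outside every listed prefix and there is no default route.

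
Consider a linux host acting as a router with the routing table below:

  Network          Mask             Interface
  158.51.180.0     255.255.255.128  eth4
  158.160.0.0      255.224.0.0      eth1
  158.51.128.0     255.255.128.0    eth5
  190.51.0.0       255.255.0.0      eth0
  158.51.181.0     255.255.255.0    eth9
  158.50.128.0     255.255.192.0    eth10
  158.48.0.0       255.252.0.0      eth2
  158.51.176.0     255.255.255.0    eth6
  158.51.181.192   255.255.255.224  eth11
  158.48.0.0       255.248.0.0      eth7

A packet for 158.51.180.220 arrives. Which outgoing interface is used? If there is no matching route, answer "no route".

eth5

Routes whose prefix contains 158.51.180.220:
  158.48.0.0/13 (158.48.0.0 - 158.55.255.255) -> eth7
  158.48.0.0/14 (158.48.0.0 - 158.51.255.255) -> eth2
  158.51.128.0/17 (158.51.128.0 - 158.51.255.255) -> eth5
More-specific entries that do NOT match:
  158.51.181.192/27 (158.51.181.192 - 158.51.181.223) does not contain 158.51.180.220
  158.51.180.0/25 (158.51.180.0 - 158.51.180.127) does not contain 158.51.180.220
  158.51.181.0/24 (158.51.181.0 - 158.51.181.255) does not contain 158.51.180.220
  158.51.176.0/24 (158.51.176.0 - 158.51.176.255) does not contain 158.51.180.220
  158.50.128.0/18 (158.50.128.0 - 158.50.191.255) does not contain 158.51.180.220
Longest matching prefix is /17 -> interface eth5.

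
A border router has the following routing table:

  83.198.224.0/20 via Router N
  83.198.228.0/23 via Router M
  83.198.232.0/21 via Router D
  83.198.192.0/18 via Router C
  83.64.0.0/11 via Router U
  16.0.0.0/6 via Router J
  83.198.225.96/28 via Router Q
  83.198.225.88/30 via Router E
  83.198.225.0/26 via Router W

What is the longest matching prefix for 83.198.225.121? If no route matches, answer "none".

83.198.224.0/20

Entries matching 83.198.225.121:
  83.198.192.0/18 (83.198.192.0 - 83.198.255.255)
  83.198.224.0/20 (83.198.224.0 - 83.198.239.255)
Most specific is 83.198.224.0/20.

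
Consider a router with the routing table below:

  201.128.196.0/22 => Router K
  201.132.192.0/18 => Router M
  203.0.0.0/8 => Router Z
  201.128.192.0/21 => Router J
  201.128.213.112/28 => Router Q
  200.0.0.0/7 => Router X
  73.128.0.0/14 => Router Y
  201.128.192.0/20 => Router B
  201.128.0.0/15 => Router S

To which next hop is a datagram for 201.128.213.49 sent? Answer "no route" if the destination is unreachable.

Router S

Routes whose prefix contains 201.128.213.49:
  200.0.0.0/7 (200.0.0.0 - 201.255.255.255) -> Router X
  201.128.0.0/15 (201.128.0.0 - 201.129.255.255) -> Router S
More-specific entries that do NOT match:
  201.128.213.112/28 (201.128.213.112 - 201.128.213.127) does not contain 201.128.213.49
  201.128.196.0/22 (201.128.196.0 - 201.128.199.255) does not contain 201.128.213.49
  201.128.192.0/21 (201.128.192.0 - 201.128.199.255) does not contain 201.128.213.49
  201.128.192.0/20 (201.128.192.0 - 201.128.207.255) does not contain 201.128.213.49
  201.132.192.0/18 (201.132.192.0 - 201.132.255.255) does not contain 201.128.213.49
Longest matching prefix is /15 -> next hop Router S.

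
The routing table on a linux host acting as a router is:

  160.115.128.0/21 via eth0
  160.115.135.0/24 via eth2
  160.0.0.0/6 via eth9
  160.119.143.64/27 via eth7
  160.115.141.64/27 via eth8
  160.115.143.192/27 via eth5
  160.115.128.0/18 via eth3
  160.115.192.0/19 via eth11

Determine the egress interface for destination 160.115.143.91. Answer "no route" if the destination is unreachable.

eth3

Routes whose prefix contains 160.115.143.91:
  160.0.0.0/6 (160.0.0.0 - 163.255.255.255) -> eth9
  160.115.128.0/18 (160.115.128.0 - 160.115.191.255) -> eth3
More-specific entries that do NOT match:
  160.119.143.64/27 (160.119.143.64 - 160.119.143.95) does not contain 160.115.143.91
  160.115.141.64/27 (160.115.141.64 - 160.115.141.95) does not contain 160.115.143.91
  160.115.143.192/27 (160.115.143.192 - 160.115.143.223) does not contain 160.115.143.91
  160.115.135.0/24 (160.115.135.0 - 160.115.135.255) does not contain 160.115.143.91
  160.115.128.0/21 (160.115.128.0 - 160.115.135.255) does not contain 160.115.143.91
  160.115.192.0/19 (160.115.192.0 - 160.115.223.255) does not contain 160.115.143.91
Longest matching prefix is /18 -> interface eth3.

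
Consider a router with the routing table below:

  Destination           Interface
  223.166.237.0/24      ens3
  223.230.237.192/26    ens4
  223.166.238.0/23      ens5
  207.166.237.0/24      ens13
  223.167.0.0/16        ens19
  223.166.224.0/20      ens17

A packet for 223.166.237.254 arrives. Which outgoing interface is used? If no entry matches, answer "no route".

Routes whose prefix contains 223.166.237.254:
  223.166.224.0/20 (223.166.224.0 - 223.166.239.255) -> ens17
  223.166.237.0/24 (223.166.237.0 - 223.166.237.255) -> ens3
More-specific entries that do NOT match:
  223.230.237.192/26 (223.230.237.192 - 223.230.237.255) does not contain 223.166.237.254
Longest matching prefix is /24 -> interface ens3.

ens3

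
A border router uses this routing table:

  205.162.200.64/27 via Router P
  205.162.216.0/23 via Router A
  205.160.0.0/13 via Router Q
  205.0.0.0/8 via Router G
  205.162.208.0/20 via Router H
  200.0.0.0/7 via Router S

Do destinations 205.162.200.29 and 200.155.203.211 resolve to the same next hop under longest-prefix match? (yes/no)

205.162.200.29: longest match 205.160.0.0/13 -> Router Q
200.155.203.211: longest match 200.0.0.0/7 -> Router S

no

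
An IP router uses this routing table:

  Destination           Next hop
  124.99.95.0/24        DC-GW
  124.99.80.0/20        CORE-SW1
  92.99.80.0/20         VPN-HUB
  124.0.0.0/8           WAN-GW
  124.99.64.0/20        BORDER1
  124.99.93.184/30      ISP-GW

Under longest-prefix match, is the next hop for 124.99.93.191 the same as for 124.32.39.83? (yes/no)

no

124.99.93.191: longest match 124.99.80.0/20 -> CORE-SW1
124.32.39.83: longest match 124.0.0.0/8 -> WAN-GW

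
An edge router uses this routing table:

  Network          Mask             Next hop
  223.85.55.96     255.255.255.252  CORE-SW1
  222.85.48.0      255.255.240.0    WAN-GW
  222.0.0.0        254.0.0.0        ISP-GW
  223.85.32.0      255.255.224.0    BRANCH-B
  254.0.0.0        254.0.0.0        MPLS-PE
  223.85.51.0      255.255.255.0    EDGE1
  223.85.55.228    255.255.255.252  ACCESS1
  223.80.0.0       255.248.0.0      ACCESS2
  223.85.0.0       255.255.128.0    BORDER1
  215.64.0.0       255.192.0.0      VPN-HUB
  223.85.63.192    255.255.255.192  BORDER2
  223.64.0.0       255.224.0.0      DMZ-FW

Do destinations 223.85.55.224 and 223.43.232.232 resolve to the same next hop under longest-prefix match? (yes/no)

no

223.85.55.224: longest match 223.85.32.0/19 -> BRANCH-B
223.43.232.232: longest match 222.0.0.0/7 -> ISP-GW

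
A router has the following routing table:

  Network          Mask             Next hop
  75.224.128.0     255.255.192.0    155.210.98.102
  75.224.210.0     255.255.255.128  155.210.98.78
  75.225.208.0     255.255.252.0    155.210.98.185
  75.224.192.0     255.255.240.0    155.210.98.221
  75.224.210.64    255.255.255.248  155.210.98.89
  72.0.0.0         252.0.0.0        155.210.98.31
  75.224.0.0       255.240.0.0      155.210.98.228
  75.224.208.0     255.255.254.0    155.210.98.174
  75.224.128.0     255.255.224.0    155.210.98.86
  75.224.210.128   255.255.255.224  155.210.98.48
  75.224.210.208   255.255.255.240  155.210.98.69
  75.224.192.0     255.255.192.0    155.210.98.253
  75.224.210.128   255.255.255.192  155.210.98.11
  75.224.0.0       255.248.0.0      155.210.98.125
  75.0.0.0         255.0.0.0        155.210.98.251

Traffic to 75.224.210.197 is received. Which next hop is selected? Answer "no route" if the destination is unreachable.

Routes whose prefix contains 75.224.210.197:
  72.0.0.0/6 (72.0.0.0 - 75.255.255.255) -> 155.210.98.31
  75.0.0.0/8 (75.0.0.0 - 75.255.255.255) -> 155.210.98.251
  75.224.0.0/12 (75.224.0.0 - 75.239.255.255) -> 155.210.98.228
  75.224.0.0/13 (75.224.0.0 - 75.231.255.255) -> 155.210.98.125
  75.224.192.0/18 (75.224.192.0 - 75.224.255.255) -> 155.210.98.253
More-specific entries that do NOT match:
  75.224.210.64/29 (75.224.210.64 - 75.224.210.71) does not contain 75.224.210.197
  75.224.210.208/28 (75.224.210.208 - 75.224.210.223) does not contain 75.224.210.197
  75.224.210.128/27 (75.224.210.128 - 75.224.210.159) does not contain 75.224.210.197
  75.224.210.128/26 (75.224.210.128 - 75.224.210.191) does not contain 75.224.210.197
  75.224.210.0/25 (75.224.210.0 - 75.224.210.127) does not contain 75.224.210.197
  75.224.208.0/23 (75.224.208.0 - 75.224.209.255) does not contain 75.224.210.197
  75.225.208.0/22 (75.225.208.0 - 75.225.211.255) does not contain 75.224.210.197
  75.224.192.0/20 (75.224.192.0 - 75.224.207.255) does not contain 75.224.210.197
  75.224.128.0/19 (75.224.128.0 - 75.224.159.255) does not contain 75.224.210.197
Longest matching prefix is /18 -> next hop 155.210.98.253.

155.210.98.253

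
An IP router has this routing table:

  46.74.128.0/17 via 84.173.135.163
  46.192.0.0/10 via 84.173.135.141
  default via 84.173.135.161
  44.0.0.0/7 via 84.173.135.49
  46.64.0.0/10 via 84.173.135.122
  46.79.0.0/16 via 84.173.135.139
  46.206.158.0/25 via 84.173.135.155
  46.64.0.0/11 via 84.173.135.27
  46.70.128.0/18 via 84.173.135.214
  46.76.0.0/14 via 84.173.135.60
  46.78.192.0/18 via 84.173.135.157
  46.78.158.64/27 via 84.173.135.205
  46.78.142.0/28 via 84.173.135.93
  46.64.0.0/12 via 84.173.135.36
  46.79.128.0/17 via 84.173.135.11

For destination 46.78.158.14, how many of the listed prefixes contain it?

Prefixes containing 46.78.158.14:
  0.0.0.0/0 (default, matches everything)
  46.64.0.0/10 (46.64.0.0 - 46.127.255.255)
  46.64.0.0/11 (46.64.0.0 - 46.95.255.255)
  46.64.0.0/12 (46.64.0.0 - 46.79.255.255)
  46.76.0.0/14 (46.76.0.0 - 46.79.255.255)
Total matching entries: 5.

5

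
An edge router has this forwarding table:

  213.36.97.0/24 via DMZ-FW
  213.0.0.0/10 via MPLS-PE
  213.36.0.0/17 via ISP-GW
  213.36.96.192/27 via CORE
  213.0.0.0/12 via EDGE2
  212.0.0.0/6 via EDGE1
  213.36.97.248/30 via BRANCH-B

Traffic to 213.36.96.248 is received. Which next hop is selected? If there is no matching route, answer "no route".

Routes whose prefix contains 213.36.96.248:
  212.0.0.0/6 (212.0.0.0 - 215.255.255.255) -> EDGE1
  213.0.0.0/10 (213.0.0.0 - 213.63.255.255) -> MPLS-PE
  213.36.0.0/17 (213.36.0.0 - 213.36.127.255) -> ISP-GW
More-specific entries that do NOT match:
  213.36.97.248/30 (213.36.97.248 - 213.36.97.251) does not contain 213.36.96.248
  213.36.96.192/27 (213.36.96.192 - 213.36.96.223) does not contain 213.36.96.248
  213.36.97.0/24 (213.36.97.0 - 213.36.97.255) does not contain 213.36.96.248
Longest matching prefix is /17 -> next hop ISP-GW.

ISP-GW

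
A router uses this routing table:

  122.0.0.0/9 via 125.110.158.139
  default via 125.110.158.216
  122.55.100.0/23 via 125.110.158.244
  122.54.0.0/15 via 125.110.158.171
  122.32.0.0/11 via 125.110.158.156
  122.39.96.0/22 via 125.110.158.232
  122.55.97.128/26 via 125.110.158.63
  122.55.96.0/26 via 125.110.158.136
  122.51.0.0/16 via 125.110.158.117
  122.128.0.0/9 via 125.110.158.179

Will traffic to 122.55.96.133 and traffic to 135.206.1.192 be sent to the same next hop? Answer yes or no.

no

122.55.96.133: longest match 122.54.0.0/15 -> 125.110.158.171
135.206.1.192: longest match 0.0.0.0/0 -> 125.110.158.216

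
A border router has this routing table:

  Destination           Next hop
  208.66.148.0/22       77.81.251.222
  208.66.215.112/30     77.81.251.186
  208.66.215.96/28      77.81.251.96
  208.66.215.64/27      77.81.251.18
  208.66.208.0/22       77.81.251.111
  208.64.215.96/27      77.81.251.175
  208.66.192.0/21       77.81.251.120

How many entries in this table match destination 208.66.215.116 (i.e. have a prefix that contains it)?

0

No listed prefix contains 208.66.215.116.
Total matching entries: 0.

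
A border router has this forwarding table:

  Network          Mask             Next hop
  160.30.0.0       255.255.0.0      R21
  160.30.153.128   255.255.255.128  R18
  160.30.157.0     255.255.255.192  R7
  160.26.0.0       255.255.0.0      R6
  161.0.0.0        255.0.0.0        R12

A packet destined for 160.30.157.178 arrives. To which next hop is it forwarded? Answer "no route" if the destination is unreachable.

R21

Routes whose prefix contains 160.30.157.178:
  160.30.0.0/16 (160.30.0.0 - 160.30.255.255) -> R21
More-specific entries that do NOT match:
  160.30.157.0/26 (160.30.157.0 - 160.30.157.63) does not contain 160.30.157.178
  160.30.153.128/25 (160.30.153.128 - 160.30.153.255) does not contain 160.30.157.178
Longest matching prefix is /16 -> next hop R21.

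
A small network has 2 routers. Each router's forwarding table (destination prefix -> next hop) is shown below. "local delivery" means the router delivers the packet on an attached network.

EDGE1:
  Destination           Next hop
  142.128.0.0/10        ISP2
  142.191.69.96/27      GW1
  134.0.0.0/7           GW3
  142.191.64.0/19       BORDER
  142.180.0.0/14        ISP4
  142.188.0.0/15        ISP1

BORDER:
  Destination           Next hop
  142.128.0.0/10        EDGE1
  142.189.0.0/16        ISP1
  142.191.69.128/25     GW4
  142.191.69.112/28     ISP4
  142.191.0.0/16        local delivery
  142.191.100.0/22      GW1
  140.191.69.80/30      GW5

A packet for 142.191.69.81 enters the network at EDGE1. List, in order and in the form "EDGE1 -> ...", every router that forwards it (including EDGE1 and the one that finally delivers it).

EDGE1 -> BORDER

At EDGE1: longest match for 142.191.69.81 is 142.191.64.0/19 -> BORDER
At BORDER: longest match for 142.191.69.81 is 142.191.0.0/16 -> local delivery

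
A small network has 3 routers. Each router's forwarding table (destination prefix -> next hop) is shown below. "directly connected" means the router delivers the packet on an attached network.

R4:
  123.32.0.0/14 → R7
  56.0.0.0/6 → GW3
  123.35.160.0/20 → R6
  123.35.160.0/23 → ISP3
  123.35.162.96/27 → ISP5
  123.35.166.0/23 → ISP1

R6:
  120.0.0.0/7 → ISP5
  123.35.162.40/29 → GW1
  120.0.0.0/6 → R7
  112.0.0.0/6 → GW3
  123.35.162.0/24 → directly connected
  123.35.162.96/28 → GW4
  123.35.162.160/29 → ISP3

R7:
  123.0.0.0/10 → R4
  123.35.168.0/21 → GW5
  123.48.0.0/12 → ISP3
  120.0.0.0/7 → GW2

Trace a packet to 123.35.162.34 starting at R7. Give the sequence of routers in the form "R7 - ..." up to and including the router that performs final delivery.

R7 - R4 - R6

At R7: longest match for 123.35.162.34 is 123.0.0.0/10 -> R4
At R4: longest match for 123.35.162.34 is 123.35.160.0/20 -> R6
At R6: longest match for 123.35.162.34 is 123.35.162.0/24 -> directly connected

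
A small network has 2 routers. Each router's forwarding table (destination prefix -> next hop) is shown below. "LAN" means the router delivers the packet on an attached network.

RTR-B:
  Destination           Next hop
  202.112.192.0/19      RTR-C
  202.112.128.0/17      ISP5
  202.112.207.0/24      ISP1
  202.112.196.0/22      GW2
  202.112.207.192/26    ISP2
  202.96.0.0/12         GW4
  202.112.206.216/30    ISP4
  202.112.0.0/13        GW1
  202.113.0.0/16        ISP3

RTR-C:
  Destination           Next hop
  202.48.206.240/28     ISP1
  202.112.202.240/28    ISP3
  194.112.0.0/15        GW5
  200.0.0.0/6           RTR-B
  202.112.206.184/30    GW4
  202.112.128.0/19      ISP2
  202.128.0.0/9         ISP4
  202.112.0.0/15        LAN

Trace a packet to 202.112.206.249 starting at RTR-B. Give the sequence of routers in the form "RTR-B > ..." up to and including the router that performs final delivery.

RTR-B > RTR-C

At RTR-B: longest match for 202.112.206.249 is 202.112.192.0/19 -> RTR-C
At RTR-C: longest match for 202.112.206.249 is 202.112.0.0/15 -> LAN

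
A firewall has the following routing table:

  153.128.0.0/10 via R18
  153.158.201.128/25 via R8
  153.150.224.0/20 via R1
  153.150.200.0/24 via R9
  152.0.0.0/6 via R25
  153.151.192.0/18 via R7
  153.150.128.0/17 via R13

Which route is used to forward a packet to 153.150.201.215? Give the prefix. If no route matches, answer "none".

153.150.128.0/17

Entries matching 153.150.201.215:
  152.0.0.0/6 (152.0.0.0 - 155.255.255.255)
  153.128.0.0/10 (153.128.0.0 - 153.191.255.255)
  153.150.128.0/17 (153.150.128.0 - 153.150.255.255)
Most specific is 153.150.128.0/17.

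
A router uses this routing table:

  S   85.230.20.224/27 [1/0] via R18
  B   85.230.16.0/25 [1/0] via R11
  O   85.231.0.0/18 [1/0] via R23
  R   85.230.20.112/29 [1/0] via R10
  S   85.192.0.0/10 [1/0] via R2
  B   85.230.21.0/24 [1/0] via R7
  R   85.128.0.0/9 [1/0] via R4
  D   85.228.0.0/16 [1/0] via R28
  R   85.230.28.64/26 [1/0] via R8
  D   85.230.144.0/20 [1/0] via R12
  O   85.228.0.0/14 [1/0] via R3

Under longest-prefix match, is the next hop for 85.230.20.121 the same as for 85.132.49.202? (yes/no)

no

85.230.20.121: longest match 85.228.0.0/14 -> R3
85.132.49.202: longest match 85.128.0.0/9 -> R4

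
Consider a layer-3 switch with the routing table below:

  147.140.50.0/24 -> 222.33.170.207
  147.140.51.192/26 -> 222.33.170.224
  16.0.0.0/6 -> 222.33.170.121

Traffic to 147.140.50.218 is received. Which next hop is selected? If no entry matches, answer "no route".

222.33.170.207

Routes whose prefix contains 147.140.50.218:
  147.140.50.0/24 (147.140.50.0 - 147.140.50.255) -> 222.33.170.207
More-specific entries that do NOT match:
  147.140.51.192/26 (147.140.51.192 - 147.140.51.255) does not contain 147.140.50.218
Longest matching prefix is /24 -> next hop 222.33.170.207.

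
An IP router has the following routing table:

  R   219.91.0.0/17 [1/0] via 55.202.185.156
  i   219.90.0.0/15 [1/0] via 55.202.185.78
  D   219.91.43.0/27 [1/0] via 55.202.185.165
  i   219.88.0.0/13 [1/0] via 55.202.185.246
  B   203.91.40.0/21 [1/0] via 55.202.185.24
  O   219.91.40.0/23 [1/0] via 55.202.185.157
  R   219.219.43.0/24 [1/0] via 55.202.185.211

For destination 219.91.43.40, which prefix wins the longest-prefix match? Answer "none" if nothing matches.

Entries matching 219.91.43.40:
  219.88.0.0/13 (219.88.0.0 - 219.95.255.255)
  219.90.0.0/15 (219.90.0.0 - 219.91.255.255)
  219.91.0.0/17 (219.91.0.0 - 219.91.127.255)
Most specific is 219.91.0.0/17.

219.91.0.0/17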